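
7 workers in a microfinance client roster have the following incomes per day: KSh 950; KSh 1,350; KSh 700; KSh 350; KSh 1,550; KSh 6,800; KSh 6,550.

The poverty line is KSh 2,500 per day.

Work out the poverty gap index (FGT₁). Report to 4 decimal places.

0.4343

Below z: KSh 350, KSh 700, KSh 950, KSh 1,350, KSh 1,550 (q = 5 of N = 7).
Relative gaps: (2500−350)/2500 = 0.8600; (2500−700)/2500 = 0.7200; (2500−950)/2500 = 0.6200; (2500−1350)/2500 = 0.4600; (2500−1550)/2500 = 0.3800.
Σ = 3.040000. Dividing by the full population N = 7 gives P₁ = 0.4343.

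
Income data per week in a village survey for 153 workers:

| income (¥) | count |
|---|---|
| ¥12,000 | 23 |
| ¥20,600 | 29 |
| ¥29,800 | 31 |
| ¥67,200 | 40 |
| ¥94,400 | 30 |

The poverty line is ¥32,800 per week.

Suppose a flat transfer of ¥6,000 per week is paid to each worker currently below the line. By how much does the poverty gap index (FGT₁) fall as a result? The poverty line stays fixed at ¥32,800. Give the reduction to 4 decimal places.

0.0807

Before: below the line — 23×¥12,000, 29×¥20,600, 31×¥29,800; poverty gap index (FGT₁) = 0.184362.
After the ¥6,000 transfer: below the line — 23×¥18,000, 29×¥26,600; poverty gap index (FGT₁) = 0.103659.
Reduction = 0.184362 − 0.103659 = 0.0807.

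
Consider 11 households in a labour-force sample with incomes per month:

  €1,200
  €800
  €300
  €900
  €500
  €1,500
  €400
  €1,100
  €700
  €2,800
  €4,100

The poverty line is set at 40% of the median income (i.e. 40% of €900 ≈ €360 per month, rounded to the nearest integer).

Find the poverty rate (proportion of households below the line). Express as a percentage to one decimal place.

9.1%

1 of the 11 households have income below €360.
H = 1/11 = 9.1%.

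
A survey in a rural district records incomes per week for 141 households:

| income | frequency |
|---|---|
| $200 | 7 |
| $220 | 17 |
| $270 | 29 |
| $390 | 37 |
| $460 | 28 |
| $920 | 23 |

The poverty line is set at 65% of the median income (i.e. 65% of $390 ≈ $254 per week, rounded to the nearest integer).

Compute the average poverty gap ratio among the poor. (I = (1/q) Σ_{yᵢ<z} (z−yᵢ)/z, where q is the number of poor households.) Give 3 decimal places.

Below the line: 7×$200, 17×$220 (q = 24 of N = 141).
Relative gaps: 0.2126 (×7), 0.1339 (×17); sum = 3.763780.
I averages over the q = 24 poor units only: 3.763780 / 24 = 0.157.

0.157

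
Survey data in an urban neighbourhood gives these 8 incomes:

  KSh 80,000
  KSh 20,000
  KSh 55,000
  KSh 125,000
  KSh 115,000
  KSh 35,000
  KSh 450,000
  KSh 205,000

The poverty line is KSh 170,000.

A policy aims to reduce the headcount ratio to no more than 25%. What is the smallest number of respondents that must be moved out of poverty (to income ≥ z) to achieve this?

4

6 of the 8 respondents are poor, so H = 6/8 = 0.750.
A headcount ratio of at most 25% allows at most ⌊0.25 × 8⌋ = 2 poor respondents.
So at least 6 − 2 = 4 must be lifted.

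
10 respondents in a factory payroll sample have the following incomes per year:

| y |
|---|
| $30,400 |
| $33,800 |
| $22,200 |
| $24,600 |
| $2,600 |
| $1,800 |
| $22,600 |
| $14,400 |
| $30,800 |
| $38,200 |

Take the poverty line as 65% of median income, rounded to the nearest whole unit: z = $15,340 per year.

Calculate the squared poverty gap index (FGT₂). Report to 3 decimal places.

Poor units: $1,800, $2,600, $14,400 (q = 3 of N = 10).
Shortfall ratios: (15340−1800)/15340 = 0.8827; (15340−2600)/15340 = 0.8305; (15340−14400)/15340 = 0.0613.
Squared: 0.7791; 0.6897; 0.0038.
Sum = 1.472587; P₂ = 1.472587 / 10 = 0.147.

0.147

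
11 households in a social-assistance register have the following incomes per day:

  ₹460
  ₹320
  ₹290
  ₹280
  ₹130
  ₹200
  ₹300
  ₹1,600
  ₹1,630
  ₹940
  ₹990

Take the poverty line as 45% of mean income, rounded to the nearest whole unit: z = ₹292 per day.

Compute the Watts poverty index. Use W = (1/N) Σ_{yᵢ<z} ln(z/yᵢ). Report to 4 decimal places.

Below the line: ₹130, ₹200, ₹280, ₹290 (q = 4 of N = 11).
ln(z/y) terms: ln(292/130) = 0.8092; ln(292/200) = 0.3784; ln(292/280) = 0.0420; ln(292/290) = 0.0069.
W = 1.236493 / 11 = 0.1124.

0.1124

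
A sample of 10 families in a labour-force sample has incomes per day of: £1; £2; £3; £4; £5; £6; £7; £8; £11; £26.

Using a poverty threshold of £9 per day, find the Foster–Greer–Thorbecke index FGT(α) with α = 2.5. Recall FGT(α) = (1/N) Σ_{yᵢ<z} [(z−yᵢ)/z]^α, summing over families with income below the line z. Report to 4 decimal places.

Poor units: £1, £2, £3, £4, £5, £6, £7, £8 (q = 8 of N = 10).
Gap ratios (z−y)/z: (9−1)/9 = 0.8889; (9−2)/9 = 0.7778; (9−3)/9 = 0.6667; (9−4)/9 = 0.5556; (9−5)/9 = 0.4444; (9−6)/9 = 0.3333; (9−7)/9 = 0.2222; (9−8)/9 = 0.1111.
Raised to α = 2.5: 0.74494; 0.53351; 0.36289; 0.23005; 0.13169; 0.06415; 0.02328; 0.00412.
Sum = 2.094608; FGT(2.5) = 2.094608 / 10 = 0.2095.

0.2095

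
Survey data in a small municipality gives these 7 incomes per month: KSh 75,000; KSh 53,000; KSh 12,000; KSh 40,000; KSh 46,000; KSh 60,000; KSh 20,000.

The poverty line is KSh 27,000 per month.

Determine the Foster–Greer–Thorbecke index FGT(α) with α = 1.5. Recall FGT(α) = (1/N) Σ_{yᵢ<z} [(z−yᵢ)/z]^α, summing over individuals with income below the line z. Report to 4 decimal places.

Below the line: KSh 12,000, KSh 20,000 (q = 2 of N = 7).
Normalized shortfalls: (27000−12000)/27000 = 0.5556; (27000−20000)/27000 = 0.2593.
Raised to α = 1.5: 0.41409; 0.13201.
Sum = 0.546095; FGT(1.5) = 0.546095 / 7 = 0.0780.

0.0780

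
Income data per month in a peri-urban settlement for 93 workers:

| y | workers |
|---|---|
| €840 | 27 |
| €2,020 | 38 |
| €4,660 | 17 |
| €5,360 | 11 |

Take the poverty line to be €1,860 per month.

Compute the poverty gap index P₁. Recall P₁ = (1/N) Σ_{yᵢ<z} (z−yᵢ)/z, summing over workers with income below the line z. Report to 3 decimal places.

0.159

Poor units: 27×€840 (q = 27 of N = 93).
Normalized shortfalls: (1860−840)/1860 = 0.5484 (×27).
Sum of shortfalls = 14.806452; P₁ averages over all N: 14.806452 / 93 = 0.159.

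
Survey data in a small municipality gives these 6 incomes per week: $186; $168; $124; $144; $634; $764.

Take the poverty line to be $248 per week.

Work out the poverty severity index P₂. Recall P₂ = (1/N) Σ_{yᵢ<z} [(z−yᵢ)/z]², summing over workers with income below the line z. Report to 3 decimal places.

0.099

Below z: $124, $144, $168, $186 (q = 4 of N = 6).
Gap ratios (z−y)/z: (248−124)/248 = 0.5000; (248−144)/248 = 0.4194; (248−168)/248 = 0.3226; (248−186)/248 = 0.2500.
Squared: 0.2500; 0.1759; 0.1041; 0.0625.
Sum = 0.592417; P₂ = 0.592417 / 6 = 0.099.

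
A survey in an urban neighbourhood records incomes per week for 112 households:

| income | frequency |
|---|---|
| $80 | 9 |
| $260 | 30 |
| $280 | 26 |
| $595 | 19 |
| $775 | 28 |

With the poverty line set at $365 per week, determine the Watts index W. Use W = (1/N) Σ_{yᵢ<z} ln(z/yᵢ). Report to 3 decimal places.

0.274

Below the line: 9×$80, 30×$260, 26×$280 (q = 65 of N = 112).
Log shortfalls: ln(365/80) = 1.5179 (×9); ln(365/260) = 0.3392 (×30); ln(365/280) = 0.2651 (×26).
W = 30.730110 / 112 = 0.274.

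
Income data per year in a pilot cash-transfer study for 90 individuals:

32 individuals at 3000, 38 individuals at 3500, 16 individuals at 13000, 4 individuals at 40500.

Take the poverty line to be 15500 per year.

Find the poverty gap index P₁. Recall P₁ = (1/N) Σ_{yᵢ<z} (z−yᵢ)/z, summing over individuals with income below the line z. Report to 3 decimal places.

Incomes under z: 32×3000, 38×3500, 16×13000 (q = 86 of N = 90).
Gap ratios (z−y)/z: (15500−3000)/15500 = 0.8065 (×32); (15500−3500)/15500 = 0.7742 (×38); (15500−13000)/15500 = 0.1613 (×16).
Σ = 57.806452. Dividing by the full population N = 90 gives P₁ = 0.642.

0.642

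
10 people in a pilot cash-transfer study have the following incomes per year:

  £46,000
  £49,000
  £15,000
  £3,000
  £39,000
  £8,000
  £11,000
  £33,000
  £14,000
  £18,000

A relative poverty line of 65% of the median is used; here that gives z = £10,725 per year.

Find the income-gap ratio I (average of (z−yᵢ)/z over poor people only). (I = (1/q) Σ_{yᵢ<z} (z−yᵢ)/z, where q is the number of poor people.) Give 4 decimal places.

0.4872

Poor units: £3,000, £8,000 (q = 2 of N = 10).
Shortfall ratios (z−y)/z: 0.7203, 0.2541; sum = 0.974359.
I averages over the q = 2 poor units only: 0.974359 / 2 = 0.4872.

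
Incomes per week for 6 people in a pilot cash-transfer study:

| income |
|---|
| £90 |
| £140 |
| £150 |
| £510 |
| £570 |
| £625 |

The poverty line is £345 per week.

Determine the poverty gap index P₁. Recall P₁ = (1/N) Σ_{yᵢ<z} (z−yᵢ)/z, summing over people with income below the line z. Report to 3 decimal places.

0.316

Poor units: £90, £140, £150 (q = 3 of N = 6).
Gap ratios (z−y)/z: (345−90)/345 = 0.7391; (345−140)/345 = 0.5942; (345−150)/345 = 0.5652.
Sum of shortfalls = 1.898551; P₁ averages over all N: 1.898551 / 6 = 0.316.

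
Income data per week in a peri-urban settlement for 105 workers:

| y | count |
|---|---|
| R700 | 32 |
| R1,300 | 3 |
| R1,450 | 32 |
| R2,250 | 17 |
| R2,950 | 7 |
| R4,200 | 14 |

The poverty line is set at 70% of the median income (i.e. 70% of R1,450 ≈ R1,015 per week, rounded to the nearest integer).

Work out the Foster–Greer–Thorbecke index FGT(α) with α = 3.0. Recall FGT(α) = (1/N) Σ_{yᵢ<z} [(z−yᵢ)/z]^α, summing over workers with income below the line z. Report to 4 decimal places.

0.0091

Incomes under z: 32×R700 (q = 32 of N = 105).
Relative gaps: (1015−700)/1015 = 0.3103 (×32).
Raised to α = 3.0: 0.02989 (×32).
Sum = 0.956497; FGT(3.0) = 0.956497 / 105 = 0.0091.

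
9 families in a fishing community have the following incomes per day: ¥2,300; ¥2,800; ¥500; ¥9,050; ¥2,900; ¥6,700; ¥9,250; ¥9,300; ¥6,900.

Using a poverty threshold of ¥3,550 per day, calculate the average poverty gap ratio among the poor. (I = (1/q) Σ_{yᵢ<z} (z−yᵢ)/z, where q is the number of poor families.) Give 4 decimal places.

Below the line: ¥500, ¥2,300, ¥2,800, ¥2,900 (q = 4 of N = 9).
Shortfall ratios (z−y)/z: 0.8592, 0.3521, 0.2113, 0.1831; sum = 1.605634.
The income-gap ratio divides by q (the poor only): 1.605634 / 4 = 0.4014.

0.4014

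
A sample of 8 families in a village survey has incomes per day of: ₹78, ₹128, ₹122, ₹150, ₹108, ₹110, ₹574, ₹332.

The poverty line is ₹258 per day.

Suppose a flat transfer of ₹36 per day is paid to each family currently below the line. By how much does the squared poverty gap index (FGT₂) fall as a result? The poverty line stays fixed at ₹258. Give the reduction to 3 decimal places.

0.101

Before: below the line — ₹78, ₹108, ₹110, ₹122, ₹128, ₹150; squared poverty gap index (FGT₂) = 0.23260.
After the ₹36 transfer: below the line — ₹114, ₹144, ₹146, ₹158, ₹164, ₹186; squared poverty gap index (FGT₂) = 0.13201.
Reduction = 0.23260 − 0.13201 = 0.101.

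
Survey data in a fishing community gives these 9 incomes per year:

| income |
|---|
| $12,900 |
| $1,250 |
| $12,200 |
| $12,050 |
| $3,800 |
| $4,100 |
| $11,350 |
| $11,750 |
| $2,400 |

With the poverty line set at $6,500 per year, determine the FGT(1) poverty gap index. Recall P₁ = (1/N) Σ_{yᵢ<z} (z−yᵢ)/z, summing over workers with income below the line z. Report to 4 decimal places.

0.2470

Below z: $1,250, $2,400, $3,800, $4,100 (q = 4 of N = 9).
Gap ratios (z−y)/z: (6500−1250)/6500 = 0.8077; (6500−2400)/6500 = 0.6308; (6500−3800)/6500 = 0.4154; (6500−4100)/6500 = 0.3692.
Sum of shortfalls = 2.223077; P₁ averages over all N: 2.223077 / 9 = 0.2470.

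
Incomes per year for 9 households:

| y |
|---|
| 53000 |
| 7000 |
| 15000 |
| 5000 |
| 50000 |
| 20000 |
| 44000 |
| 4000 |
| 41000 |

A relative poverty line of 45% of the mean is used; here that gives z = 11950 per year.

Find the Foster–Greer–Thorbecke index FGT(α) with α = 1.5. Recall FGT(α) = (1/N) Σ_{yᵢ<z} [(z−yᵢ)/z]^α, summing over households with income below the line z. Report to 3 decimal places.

0.139

Poor units: 4000, 5000, 7000 (q = 3 of N = 9).
Shortfall ratios: (11950−4000)/11950 = 0.6653; (11950−5000)/11950 = 0.5816; (11950−7000)/11950 = 0.4142.
Raised to α = 1.5: 0.54262; 0.44353; 0.26660.
Sum = 1.252754; FGT(1.5) = 1.252754 / 9 = 0.139.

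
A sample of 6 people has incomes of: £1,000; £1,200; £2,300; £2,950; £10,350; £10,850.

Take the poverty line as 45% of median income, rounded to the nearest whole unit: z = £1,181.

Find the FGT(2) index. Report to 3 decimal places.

0.004

Incomes under z: £1,000 (q = 1 of N = 6).
Normalized shortfalls: (1181−1000)/1181 = 0.1533.
Squared: 0.0235.
Sum = 0.023489; P₂ = 0.023489 / 6 = 0.004.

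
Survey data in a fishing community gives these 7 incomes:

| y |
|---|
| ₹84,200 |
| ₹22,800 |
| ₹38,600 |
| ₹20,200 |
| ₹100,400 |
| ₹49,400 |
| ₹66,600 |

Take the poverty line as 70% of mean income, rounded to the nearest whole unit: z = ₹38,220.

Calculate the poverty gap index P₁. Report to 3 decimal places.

Poor units: ₹20,200, ₹22,800 (q = 2 of N = 7).
Relative gaps: (38220−20200)/38220 = 0.4715; (38220−22800)/38220 = 0.4035.
Sum of shortfalls = 0.874935; P₁ averages over all N: 0.874935 / 7 = 0.125.

0.125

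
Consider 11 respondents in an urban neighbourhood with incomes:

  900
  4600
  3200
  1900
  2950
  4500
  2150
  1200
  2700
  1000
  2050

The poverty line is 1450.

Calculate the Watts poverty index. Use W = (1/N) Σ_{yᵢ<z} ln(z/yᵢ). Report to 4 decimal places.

0.0943

Incomes under z: 900, 1000, 1200 (q = 3 of N = 11).
ln(z/y) terms: ln(1450/900) = 0.4769; ln(1450/1000) = 0.3716; ln(1450/1200) = 0.1892.
W = 1.037730 / 11 = 0.0943.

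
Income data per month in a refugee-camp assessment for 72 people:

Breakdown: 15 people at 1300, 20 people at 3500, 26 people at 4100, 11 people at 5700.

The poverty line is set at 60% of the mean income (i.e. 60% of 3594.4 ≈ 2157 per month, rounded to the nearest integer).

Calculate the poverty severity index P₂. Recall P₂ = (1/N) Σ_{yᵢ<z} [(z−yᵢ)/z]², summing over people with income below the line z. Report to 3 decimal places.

0.033

Poor units: 15×1300 (q = 15 of N = 72).
Normalized shortfalls: (2157−1300)/2157 = 0.3973 (×15).
Squared: 0.1579 (×15).
Sum = 2.367841; P₂ = 2.367841 / 72 = 0.033.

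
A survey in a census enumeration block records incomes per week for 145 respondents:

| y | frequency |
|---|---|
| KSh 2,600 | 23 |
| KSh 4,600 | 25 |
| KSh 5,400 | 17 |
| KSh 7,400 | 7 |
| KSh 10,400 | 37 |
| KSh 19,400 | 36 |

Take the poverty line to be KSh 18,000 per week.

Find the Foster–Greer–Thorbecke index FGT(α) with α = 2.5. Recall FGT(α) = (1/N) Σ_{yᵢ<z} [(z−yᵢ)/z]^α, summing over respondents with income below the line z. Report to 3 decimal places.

Poor units: 23×KSh 2,600, 25×KSh 4,600, 17×KSh 5,400, 7×KSh 7,400, 37×KSh 10,400 (q = 109 of N = 145).
Gap ratios (z−y)/z: (18000−2600)/18000 = 0.8556 (×23); (18000−4600)/18000 = 0.7444 (×25); (18000−5400)/18000 = 0.7000 (×17); (18000−7400)/18000 = 0.5889 (×7); (18000−10400)/18000 = 0.4222 (×37).
Raised to α = 2.5: 0.67705 (×23); 0.47817 (×25); 0.40996 (×17); 0.26612 (×7); 0.11584 (×37).
Sum = 40.644615; FGT(2.5) = 40.644615 / 145 = 0.280.

0.280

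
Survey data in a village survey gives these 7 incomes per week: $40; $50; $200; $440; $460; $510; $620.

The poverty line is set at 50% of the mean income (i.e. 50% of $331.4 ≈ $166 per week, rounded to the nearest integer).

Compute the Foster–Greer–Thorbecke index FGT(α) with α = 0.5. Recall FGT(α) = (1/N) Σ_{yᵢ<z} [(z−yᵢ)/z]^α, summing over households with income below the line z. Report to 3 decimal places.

Below z: $40, $50 (q = 2 of N = 7).
Normalized shortfalls: (166−40)/166 = 0.7590; (166−50)/166 = 0.6988.
Raised to α = 0.5: 0.87123; 0.83594.
Sum = 1.707167; FGT(0.5) = 1.707167 / 7 = 0.244.

0.244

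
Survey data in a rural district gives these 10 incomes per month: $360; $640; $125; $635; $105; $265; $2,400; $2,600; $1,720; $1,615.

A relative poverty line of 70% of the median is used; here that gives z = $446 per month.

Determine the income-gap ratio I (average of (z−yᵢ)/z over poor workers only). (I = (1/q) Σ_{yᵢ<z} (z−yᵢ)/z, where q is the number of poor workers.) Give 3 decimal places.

0.521

Below z: $105, $125, $265, $360 (q = 4 of N = 10).
Relative gaps: 0.7646, 0.7197, 0.4058, 0.1928; sum = 2.082960.
I averages over the q = 4 poor units only: 2.082960 / 4 = 0.521.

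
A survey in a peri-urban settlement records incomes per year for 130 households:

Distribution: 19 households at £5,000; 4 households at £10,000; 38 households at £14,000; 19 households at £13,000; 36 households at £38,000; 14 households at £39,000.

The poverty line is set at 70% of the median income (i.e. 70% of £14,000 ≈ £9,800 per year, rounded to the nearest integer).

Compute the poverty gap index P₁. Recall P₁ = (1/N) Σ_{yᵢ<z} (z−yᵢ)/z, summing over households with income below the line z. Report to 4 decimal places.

0.0716

Poor units: 19×£5,000 (q = 19 of N = 130).
Normalized shortfalls: (9800−5000)/9800 = 0.4898 (×19).
Sum of shortfalls = 9.306122; P₁ averages over all N: 9.306122 / 130 = 0.0716.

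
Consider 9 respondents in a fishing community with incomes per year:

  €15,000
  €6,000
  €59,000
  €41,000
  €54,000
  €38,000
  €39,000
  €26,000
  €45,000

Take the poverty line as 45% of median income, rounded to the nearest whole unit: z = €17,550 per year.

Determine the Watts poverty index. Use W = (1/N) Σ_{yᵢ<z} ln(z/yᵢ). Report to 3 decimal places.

Below the line: €6,000, €15,000 (q = 2 of N = 9).
Log shortfalls: ln(17550/6000) = 1.0733; ln(17550/15000) = 0.1570.
W = 1.230298 / 9 = 0.137.

0.137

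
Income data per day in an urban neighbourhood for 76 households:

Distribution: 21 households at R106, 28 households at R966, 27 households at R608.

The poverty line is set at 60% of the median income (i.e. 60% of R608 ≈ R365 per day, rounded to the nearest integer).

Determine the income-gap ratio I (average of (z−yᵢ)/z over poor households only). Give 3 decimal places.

0.710

Below z: 21×R106 (q = 21 of N = 76).
Shortfall ratios (z−y)/z: 0.7096 (×21); sum = 14.901370.
I averages over the q = 21 poor units only: 14.901370 / 21 = 0.710.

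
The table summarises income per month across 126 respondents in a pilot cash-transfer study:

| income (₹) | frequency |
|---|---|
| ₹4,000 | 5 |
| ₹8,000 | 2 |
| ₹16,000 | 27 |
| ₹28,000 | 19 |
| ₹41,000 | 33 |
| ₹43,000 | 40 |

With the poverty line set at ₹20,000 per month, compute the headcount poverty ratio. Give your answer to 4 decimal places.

0.2698

34 of the 126 respondents have income below ₹20,000.
H = 34/126 = 0.2698.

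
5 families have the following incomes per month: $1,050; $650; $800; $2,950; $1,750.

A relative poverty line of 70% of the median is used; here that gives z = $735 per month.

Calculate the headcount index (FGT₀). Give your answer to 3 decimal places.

1 of the 5 families have income below $735.
H = 1/5 = 0.200.

0.200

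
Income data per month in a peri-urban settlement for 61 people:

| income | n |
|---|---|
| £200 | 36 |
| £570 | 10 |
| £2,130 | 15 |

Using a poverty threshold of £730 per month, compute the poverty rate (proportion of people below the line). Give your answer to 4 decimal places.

46 of the 61 people have income below £730.
H = 46/61 = 0.7541.

0.7541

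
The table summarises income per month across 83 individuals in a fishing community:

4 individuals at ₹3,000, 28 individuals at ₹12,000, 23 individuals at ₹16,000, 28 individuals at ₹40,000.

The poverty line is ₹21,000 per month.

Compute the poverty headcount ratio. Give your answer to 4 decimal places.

55 of the 83 individuals have income below ₹21,000.
H = 55/83 = 0.6627.

0.6627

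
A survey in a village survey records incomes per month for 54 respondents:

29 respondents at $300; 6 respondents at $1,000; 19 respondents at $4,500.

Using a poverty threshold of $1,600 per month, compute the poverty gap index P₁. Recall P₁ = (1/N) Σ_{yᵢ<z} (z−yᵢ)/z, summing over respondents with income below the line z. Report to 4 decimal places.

Poor units: 29×$300, 6×$1,000 (q = 35 of N = 54).
Normalized shortfalls: (1600−300)/1600 = 0.8125 (×29); (1600−1000)/1600 = 0.3750 (×6).
Sum of shortfalls = 25.812500; P₁ averages over all N: 25.812500 / 54 = 0.4780.

0.4780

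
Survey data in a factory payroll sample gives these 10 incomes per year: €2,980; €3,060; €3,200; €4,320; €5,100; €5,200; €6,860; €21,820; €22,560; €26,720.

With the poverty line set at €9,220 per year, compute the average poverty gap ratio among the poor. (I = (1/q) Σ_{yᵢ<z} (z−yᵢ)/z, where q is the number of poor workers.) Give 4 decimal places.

Below z: €2,980, €3,060, €3,200, €4,320, €5,100, €5,200, €6,860 (q = 7 of N = 10).
Shortfall ratios (z−y)/z: 0.6768, 0.6681, 0.6529, 0.5315, 0.4469, 0.4360, 0.2560; sum = 3.668113.
I averages over the q = 7 poor units only: 3.668113 / 7 = 0.5240.

0.5240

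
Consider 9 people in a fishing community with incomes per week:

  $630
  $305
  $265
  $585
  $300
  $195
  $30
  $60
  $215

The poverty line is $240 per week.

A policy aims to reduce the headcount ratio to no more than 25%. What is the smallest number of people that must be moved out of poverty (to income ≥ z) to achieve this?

2

Currently q = 4 of N = 9 are below the line (H = 0.444).
A headcount ratio of at most 25% allows at most ⌊0.25 × 9⌋ = 2 poor people.
So at least 4 − 2 = 2 must be lifted.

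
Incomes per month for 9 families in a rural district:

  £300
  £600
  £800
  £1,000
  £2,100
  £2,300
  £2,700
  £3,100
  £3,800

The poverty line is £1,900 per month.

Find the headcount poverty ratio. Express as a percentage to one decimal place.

4 of the 9 families have income below £1,900.
H = 4/9 = 44.4%.

44.4%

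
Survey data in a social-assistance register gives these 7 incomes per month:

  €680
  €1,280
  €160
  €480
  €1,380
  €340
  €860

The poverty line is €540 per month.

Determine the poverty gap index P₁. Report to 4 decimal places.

0.1693

Below the line: €160, €340, €480 (q = 3 of N = 7).
Relative gaps: (540−160)/540 = 0.7037; (540−340)/540 = 0.3704; (540−480)/540 = 0.1111.
Sum of shortfalls = 1.185185; P₁ averages over all N: 1.185185 / 7 = 0.1693.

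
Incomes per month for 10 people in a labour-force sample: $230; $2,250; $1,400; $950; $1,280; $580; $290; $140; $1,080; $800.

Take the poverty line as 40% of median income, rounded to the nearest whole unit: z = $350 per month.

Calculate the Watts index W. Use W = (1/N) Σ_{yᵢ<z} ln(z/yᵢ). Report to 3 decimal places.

Below z: $140, $230, $290 (q = 3 of N = 10).
ln(z/y) terms: ln(350/140) = 0.9163; ln(350/230) = 0.4199; ln(350/290) = 0.1881.
W = 1.524197 / 10 = 0.152.

0.152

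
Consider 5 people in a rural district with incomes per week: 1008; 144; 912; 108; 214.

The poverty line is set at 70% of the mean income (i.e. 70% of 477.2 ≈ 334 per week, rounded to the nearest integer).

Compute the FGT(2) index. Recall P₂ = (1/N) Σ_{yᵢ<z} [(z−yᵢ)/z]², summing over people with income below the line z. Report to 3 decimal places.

0.182

Poor units: 108, 144, 214 (q = 3 of N = 5).
Shortfall ratios: (334−108)/334 = 0.6766; (334−144)/334 = 0.5689; (334−214)/334 = 0.3593.
Squared: 0.4579; 0.3236; 0.1291.
Sum = 0.910538; P₂ = 0.910538 / 5 = 0.182.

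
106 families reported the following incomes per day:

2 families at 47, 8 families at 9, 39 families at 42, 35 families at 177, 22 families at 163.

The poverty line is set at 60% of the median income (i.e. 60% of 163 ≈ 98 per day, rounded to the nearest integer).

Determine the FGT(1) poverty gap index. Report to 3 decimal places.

0.289

Below the line: 8×9, 39×42, 2×47 (q = 49 of N = 106).
Relative gaps: (98−9)/98 = 0.9082 (×8); (98−42)/98 = 0.5714 (×39); (98−47)/98 = 0.5204 (×2).
Sum of shortfalls = 30.591837; P₁ averages over all N: 30.591837 / 106 = 0.289.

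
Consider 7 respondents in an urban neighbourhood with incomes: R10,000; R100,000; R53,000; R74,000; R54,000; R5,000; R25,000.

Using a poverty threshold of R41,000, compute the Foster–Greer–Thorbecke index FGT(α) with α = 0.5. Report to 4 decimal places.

0.3473

Below the line: R5,000, R10,000, R25,000 (q = 3 of N = 7).
Normalized shortfalls: (41000−5000)/41000 = 0.8780; (41000−10000)/41000 = 0.7561; (41000−25000)/41000 = 0.3902.
Raised to α = 0.5: 0.93704; 0.86954; 0.62470.
Sum = 2.431276; FGT(0.5) = 2.431276 / 7 = 0.3473.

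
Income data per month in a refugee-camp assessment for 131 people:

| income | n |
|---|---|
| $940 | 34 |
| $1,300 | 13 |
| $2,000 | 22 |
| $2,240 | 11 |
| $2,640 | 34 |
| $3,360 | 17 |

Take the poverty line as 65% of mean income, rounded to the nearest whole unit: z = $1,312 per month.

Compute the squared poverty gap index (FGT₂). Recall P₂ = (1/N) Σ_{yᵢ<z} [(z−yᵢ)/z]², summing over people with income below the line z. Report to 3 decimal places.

0.021

Below z: 34×$940, 13×$1,300 (q = 47 of N = 131).
Gap ratios (z−y)/z: (1312−940)/1312 = 0.2835 (×34); (1312−1300)/1312 = 0.0091 (×13).
Squared: 0.0804 (×34); 0.0001 (×13).
Sum = 2.734449; P₂ = 2.734449 / 131 = 0.021.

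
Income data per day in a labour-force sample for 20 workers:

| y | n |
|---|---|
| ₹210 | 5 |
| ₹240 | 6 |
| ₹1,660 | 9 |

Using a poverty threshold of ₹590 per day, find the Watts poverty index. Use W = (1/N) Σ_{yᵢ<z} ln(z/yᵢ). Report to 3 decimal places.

Below the line: 5×₹210, 6×₹240 (q = 11 of N = 20).
Log gaps: ln(590/210) = 1.0330 (×5); ln(590/240) = 0.8995 (×6).
W = 10.561977 / 20 = 0.528.

0.528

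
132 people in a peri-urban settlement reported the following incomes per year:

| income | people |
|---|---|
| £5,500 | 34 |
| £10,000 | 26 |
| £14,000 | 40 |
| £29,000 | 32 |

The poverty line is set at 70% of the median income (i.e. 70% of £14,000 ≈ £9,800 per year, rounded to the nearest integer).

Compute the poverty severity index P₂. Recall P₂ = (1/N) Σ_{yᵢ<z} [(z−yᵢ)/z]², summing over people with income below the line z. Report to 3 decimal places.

0.050

Below the line: 34×£5,500 (q = 34 of N = 132).
Gap ratios (z−y)/z: (9800−5500)/9800 = 0.4388 (×34).
Squared: 0.1925 (×34).
Sum = 6.545814; P₂ = 6.545814 / 132 = 0.050.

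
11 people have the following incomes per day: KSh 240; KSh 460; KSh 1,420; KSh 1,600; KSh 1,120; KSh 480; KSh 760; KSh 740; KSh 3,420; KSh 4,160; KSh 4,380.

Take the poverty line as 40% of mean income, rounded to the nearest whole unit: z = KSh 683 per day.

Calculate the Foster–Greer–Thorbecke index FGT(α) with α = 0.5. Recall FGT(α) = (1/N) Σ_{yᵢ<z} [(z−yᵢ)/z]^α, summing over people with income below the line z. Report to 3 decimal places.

0.175

Poor units: KSh 240, KSh 460, KSh 480 (q = 3 of N = 11).
Relative gaps: (683−240)/683 = 0.6486; (683−460)/683 = 0.3265; (683−480)/683 = 0.2972.
Raised to α = 0.5: 0.80536; 0.57140; 0.54518.
Sum = 1.921942; FGT(0.5) = 1.921942 / 11 = 0.175.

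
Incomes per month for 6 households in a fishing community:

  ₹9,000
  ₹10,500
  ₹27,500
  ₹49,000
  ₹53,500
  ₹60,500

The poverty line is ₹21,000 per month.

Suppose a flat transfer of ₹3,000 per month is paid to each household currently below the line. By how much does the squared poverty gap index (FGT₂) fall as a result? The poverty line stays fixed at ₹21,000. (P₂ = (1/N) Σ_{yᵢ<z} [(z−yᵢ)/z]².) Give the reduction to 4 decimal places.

0.0442

Before: below the line — ₹9,000, ₹10,500; squared poverty gap index (FGT₂) = 0.096088.
After the ₹3,000 transfer: below the line — ₹12,000, ₹13,500; squared poverty gap index (FGT₂) = 0.051871.
Reduction = 0.096088 − 0.051871 = 0.0442.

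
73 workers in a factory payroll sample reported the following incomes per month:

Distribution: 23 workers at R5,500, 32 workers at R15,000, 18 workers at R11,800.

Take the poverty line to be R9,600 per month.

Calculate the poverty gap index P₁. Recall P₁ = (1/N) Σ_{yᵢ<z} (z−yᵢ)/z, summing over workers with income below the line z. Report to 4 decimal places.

Below z: 23×R5,500 (q = 23 of N = 73).
Relative gaps: (9600−5500)/9600 = 0.4271 (×23).
Σ = 9.822917. Dividing by the full population N = 73 gives P₁ = 0.1346.

0.1346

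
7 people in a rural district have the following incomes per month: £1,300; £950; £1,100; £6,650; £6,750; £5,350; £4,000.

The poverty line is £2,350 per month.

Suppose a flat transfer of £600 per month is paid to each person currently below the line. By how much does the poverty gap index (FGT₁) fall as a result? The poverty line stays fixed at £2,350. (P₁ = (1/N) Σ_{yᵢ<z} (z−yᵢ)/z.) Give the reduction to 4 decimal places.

Before: below the line — £950, £1,100, £1,300; poverty gap index (FGT₁) = 0.224924.
After the £600 transfer: below the line — £1,550, £1,700, £1,900; poverty gap index (FGT₁) = 0.115502.
Reduction = 0.224924 − 0.115502 = 0.1094.

0.1094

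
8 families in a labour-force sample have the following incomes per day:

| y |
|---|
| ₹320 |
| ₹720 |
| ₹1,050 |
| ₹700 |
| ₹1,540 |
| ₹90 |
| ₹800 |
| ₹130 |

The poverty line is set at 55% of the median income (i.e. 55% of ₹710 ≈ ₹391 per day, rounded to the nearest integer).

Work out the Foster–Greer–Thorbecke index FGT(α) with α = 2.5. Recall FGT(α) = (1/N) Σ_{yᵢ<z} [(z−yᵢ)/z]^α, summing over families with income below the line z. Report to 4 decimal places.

Below the line: ₹90, ₹130, ₹320 (q = 3 of N = 8).
Normalized shortfalls: (391−90)/391 = 0.7698; (391−130)/391 = 0.6675; (391−320)/391 = 0.1816.
Raised to α = 2.5: 0.51997; 0.36405; 0.01405.
Sum = 0.898065; FGT(2.5) = 0.898065 / 8 = 0.1123.

0.1123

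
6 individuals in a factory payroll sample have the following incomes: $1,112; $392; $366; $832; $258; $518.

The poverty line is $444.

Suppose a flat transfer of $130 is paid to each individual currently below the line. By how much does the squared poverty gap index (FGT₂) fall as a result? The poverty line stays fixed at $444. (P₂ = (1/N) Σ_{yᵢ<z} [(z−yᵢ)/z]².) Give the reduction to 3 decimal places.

Before: below the line — $258, $366, $392; squared poverty gap index (FGT₂) = 0.03668.
After the $130 transfer: below the line — $388; squared poverty gap index (FGT₂) = 0.00265.
Reduction = 0.03668 − 0.00265 = 0.034.

0.034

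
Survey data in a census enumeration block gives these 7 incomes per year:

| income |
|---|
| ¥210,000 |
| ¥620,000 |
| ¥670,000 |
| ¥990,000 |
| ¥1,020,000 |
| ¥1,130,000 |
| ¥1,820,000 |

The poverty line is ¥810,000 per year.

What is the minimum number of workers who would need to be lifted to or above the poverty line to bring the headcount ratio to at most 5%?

3 of the 7 workers are poor, so H = 3/7 = 0.429.
A headcount ratio of at most 5% allows at most ⌊0.05 × 7⌋ = 0 poor workers.
So at least 3 − 0 = 3 must be lifted.

3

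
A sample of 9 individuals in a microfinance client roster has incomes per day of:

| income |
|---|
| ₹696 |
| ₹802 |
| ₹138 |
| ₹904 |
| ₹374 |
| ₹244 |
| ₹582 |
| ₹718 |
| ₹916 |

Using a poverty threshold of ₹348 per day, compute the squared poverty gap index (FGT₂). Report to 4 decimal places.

0.0504

Poor units: ₹138, ₹244 (q = 2 of N = 9).
Shortfall ratios: (348−138)/348 = 0.6034; (348−244)/348 = 0.2989.
Squared: 0.3641; 0.0893.
Sum = 0.453461; P₂ = 0.453461 / 9 = 0.0504.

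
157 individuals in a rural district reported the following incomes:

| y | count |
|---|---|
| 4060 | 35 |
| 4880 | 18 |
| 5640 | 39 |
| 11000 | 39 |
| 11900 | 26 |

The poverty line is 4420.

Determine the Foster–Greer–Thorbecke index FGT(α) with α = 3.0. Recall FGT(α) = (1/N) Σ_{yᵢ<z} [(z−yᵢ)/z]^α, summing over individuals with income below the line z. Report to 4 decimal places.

0.0001

Poor units: 35×4060 (q = 35 of N = 157).
Gap ratios (z−y)/z: (4420−4060)/4420 = 0.0814 (×35).
Raised to α = 3.0: 0.00054 (×35).
Sum = 0.018911; FGT(3.0) = 0.018911 / 157 = 0.0001.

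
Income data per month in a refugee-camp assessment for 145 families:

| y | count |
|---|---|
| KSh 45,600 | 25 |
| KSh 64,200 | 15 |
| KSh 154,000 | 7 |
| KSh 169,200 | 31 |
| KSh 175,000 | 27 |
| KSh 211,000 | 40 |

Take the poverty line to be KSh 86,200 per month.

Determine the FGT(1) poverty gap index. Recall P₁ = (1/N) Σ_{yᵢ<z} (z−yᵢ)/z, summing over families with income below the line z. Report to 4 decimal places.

0.1076

Poor units: 25×KSh 45,600, 15×KSh 64,200 (q = 40 of N = 145).
Shortfall ratios: (86200−45600)/86200 = 0.4710 (×25); (86200−64200)/86200 = 0.2552 (×15).
Sum of shortfalls = 15.603248; P₁ averages over all N: 15.603248 / 145 = 0.1076.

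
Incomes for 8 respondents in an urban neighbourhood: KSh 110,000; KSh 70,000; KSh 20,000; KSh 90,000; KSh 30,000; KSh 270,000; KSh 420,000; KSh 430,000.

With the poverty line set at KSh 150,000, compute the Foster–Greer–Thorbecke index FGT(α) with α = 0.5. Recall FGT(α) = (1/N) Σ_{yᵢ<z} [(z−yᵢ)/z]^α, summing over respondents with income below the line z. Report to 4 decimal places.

Below z: KSh 20,000, KSh 30,000, KSh 70,000, KSh 90,000, KSh 110,000 (q = 5 of N = 8).
Normalized shortfalls: (150000−20000)/150000 = 0.8667; (150000−30000)/150000 = 0.8000; (150000−70000)/150000 = 0.5333; (150000−90000)/150000 = 0.4000; (150000−110000)/150000 = 0.2667.
Raised to α = 0.5: 0.93095; 0.89443; 0.73030; 0.63246; 0.51640.
Sum = 3.704527; FGT(0.5) = 3.704527 / 8 = 0.4631.

0.4631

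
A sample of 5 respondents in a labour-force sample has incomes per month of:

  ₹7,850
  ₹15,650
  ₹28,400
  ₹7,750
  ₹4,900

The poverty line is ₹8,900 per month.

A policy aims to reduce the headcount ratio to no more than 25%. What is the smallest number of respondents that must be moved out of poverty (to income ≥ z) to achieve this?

3 of the 5 respondents are poor, so H = 3/5 = 0.600.
A headcount ratio of at most 25% allows at most ⌊0.25 × 5⌋ = 1 poor respondents.
So at least 3 − 1 = 2 must be lifted.

2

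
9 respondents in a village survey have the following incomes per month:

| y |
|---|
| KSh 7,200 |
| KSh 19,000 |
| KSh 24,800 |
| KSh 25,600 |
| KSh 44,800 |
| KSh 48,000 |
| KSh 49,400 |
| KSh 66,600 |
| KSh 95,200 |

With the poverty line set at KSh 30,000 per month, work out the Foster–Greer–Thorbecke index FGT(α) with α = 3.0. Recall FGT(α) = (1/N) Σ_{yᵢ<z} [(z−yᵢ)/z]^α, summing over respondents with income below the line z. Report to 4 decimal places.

0.0552

Below the line: KSh 7,200, KSh 19,000, KSh 24,800, KSh 25,600 (q = 4 of N = 9).
Relative gaps: (30000−7200)/30000 = 0.7600; (30000−19000)/30000 = 0.3667; (30000−24800)/30000 = 0.1733; (30000−25600)/30000 = 0.1467.
Raised to α = 3.0: 0.43898; 0.04930; 0.00521; 0.00315.
Sum = 0.496635; FGT(3.0) = 0.496635 / 9 = 0.0552.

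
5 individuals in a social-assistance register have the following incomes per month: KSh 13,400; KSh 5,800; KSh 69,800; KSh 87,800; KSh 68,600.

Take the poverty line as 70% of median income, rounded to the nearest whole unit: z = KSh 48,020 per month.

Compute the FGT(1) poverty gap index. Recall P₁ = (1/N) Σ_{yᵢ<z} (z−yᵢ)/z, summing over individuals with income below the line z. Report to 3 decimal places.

0.320

Below the line: KSh 5,800, KSh 13,400 (q = 2 of N = 5).
Normalized shortfalls: (48020−5800)/48020 = 0.8792; (48020−13400)/48020 = 0.7209.
Sum of shortfalls = 1.600167; P₁ averages over all N: 1.600167 / 5 = 0.320.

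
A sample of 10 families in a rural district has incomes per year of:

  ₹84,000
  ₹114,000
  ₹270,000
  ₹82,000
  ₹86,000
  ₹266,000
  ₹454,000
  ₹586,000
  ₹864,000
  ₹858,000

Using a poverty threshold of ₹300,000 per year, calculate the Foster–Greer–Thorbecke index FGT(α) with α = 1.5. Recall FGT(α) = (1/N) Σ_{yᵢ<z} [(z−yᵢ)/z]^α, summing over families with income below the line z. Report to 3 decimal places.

0.239

Poor units: ₹82,000, ₹84,000, ₹86,000, ₹114,000, ₹266,000, ₹270,000 (q = 6 of N = 10).
Gap ratios (z−y)/z: (300000−82000)/300000 = 0.7267; (300000−84000)/300000 = 0.7200; (300000−86000)/300000 = 0.7133; (300000−114000)/300000 = 0.6200; (300000−266000)/300000 = 0.1133; (300000−270000)/300000 = 0.1000.
Raised to α = 1.5: 0.61945; 0.61094; 0.60247; 0.48819; 0.03815; 0.03162.
Sum = 2.390825; FGT(1.5) = 2.390825 / 10 = 0.239.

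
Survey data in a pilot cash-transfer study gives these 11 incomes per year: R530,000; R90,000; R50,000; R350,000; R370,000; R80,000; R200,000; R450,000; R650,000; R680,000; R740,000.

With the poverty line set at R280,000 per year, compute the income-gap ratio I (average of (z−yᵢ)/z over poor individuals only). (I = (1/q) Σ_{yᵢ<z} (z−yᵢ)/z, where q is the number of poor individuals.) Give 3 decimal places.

Below the line: R50,000, R80,000, R90,000, R200,000 (q = 4 of N = 11).
Relative gaps: 0.8214, 0.7143, 0.6786, 0.2857; sum = 2.500000.
I averages over the q = 4 poor units only: 2.500000 / 4 = 0.625.

0.625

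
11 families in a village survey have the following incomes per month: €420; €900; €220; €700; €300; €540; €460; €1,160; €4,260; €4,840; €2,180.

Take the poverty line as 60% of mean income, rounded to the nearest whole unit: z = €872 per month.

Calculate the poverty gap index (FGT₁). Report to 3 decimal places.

0.270

Poor units: €220, €300, €420, €460, €540, €700 (q = 6 of N = 11).
Shortfall ratios: (872−220)/872 = 0.7477; (872−300)/872 = 0.6560; (872−420)/872 = 0.5183; (872−460)/872 = 0.4725; (872−540)/872 = 0.3807; (872−700)/872 = 0.1972.
Sum of shortfalls = 2.972477; P₁ averages over all N: 2.972477 / 11 = 0.270.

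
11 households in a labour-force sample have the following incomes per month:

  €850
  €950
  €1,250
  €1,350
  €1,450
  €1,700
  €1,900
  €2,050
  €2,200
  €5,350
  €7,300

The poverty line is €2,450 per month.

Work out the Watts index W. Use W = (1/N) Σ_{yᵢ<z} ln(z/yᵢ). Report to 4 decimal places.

0.4277

Incomes under z: €850, €950, €1,250, €1,350, €1,450, €1,700, €1,900, €2,050, €2,200 (q = 9 of N = 11).
Log shortfalls: ln(2450/850) = 1.0586; ln(2450/950) = 0.9474; ln(2450/1250) = 0.6729; ln(2450/1350) = 0.5960; ln(2450/1450) = 0.5245; ln(2450/1700) = 0.3655; ln(2450/1900) = 0.2542; ln(2450/2050) = 0.1782; ln(2450/2200) = 0.1076.
W = 4.705013 / 11 = 0.4277.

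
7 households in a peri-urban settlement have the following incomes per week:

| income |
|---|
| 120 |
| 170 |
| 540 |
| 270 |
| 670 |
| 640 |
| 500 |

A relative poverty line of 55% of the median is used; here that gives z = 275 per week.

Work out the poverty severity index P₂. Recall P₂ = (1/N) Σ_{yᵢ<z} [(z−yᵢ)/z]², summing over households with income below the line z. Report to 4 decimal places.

0.0663

Below z: 120, 170, 270 (q = 3 of N = 7).
Shortfall ratios: (275−120)/275 = 0.5636; (275−170)/275 = 0.3818; (275−270)/275 = 0.0182.
Squared: 0.3177; 0.1458; 0.0003.
Sum = 0.463802; P₂ = 0.463802 / 7 = 0.0663.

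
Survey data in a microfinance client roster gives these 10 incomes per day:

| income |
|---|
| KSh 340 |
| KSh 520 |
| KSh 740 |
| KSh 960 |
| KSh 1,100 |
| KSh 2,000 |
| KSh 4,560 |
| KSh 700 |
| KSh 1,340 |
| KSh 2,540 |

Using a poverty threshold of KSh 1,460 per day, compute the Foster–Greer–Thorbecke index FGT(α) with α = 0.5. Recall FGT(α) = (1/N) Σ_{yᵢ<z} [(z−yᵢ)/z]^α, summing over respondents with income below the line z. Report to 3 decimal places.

Incomes under z: KSh 340, KSh 520, KSh 700, KSh 740, KSh 960, KSh 1,100, KSh 1,340 (q = 7 of N = 10).
Normalized shortfalls: (1460−340)/1460 = 0.7671; (1460−520)/1460 = 0.6438; (1460−700)/1460 = 0.5205; (1460−740)/1460 = 0.4932; (1460−960)/1460 = 0.3425; (1460−1100)/1460 = 0.2466; (1460−1340)/1460 = 0.0822.
Raised to α = 0.5: 0.87586; 0.80239; 0.72149; 0.70225; 0.58521; 0.49656; 0.28669.
Sum = 4.470447; FGT(0.5) = 4.470447 / 10 = 0.447.

0.447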